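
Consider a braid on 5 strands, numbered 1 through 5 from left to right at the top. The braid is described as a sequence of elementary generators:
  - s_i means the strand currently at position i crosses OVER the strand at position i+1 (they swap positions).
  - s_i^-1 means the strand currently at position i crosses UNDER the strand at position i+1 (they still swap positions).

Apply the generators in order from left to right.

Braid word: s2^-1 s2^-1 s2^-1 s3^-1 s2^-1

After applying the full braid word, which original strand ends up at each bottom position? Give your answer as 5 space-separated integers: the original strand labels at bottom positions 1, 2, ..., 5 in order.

Answer: 1 4 3 2 5

Derivation:
Gen 1 (s2^-1): strand 2 crosses under strand 3. Perm now: [1 3 2 4 5]
Gen 2 (s2^-1): strand 3 crosses under strand 2. Perm now: [1 2 3 4 5]
Gen 3 (s2^-1): strand 2 crosses under strand 3. Perm now: [1 3 2 4 5]
Gen 4 (s3^-1): strand 2 crosses under strand 4. Perm now: [1 3 4 2 5]
Gen 5 (s2^-1): strand 3 crosses under strand 4. Perm now: [1 4 3 2 5]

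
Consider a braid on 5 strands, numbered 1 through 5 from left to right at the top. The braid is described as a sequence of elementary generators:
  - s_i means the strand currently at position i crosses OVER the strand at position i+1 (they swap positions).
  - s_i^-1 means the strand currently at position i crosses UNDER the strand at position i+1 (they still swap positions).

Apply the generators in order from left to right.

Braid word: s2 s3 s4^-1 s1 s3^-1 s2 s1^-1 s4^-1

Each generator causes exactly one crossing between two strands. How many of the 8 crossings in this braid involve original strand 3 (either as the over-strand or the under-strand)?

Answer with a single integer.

Gen 1: crossing 2x3. Involves strand 3? yes. Count so far: 1
Gen 2: crossing 2x4. Involves strand 3? no. Count so far: 1
Gen 3: crossing 2x5. Involves strand 3? no. Count so far: 1
Gen 4: crossing 1x3. Involves strand 3? yes. Count so far: 2
Gen 5: crossing 4x5. Involves strand 3? no. Count so far: 2
Gen 6: crossing 1x5. Involves strand 3? no. Count so far: 2
Gen 7: crossing 3x5. Involves strand 3? yes. Count so far: 3
Gen 8: crossing 4x2. Involves strand 3? no. Count so far: 3

Answer: 3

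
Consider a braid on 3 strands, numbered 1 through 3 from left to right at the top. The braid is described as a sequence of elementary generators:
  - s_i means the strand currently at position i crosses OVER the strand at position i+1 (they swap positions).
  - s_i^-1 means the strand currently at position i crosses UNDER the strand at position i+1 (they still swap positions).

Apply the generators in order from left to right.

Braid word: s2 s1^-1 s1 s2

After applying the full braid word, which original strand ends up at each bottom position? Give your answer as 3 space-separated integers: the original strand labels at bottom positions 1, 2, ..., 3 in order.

Gen 1 (s2): strand 2 crosses over strand 3. Perm now: [1 3 2]
Gen 2 (s1^-1): strand 1 crosses under strand 3. Perm now: [3 1 2]
Gen 3 (s1): strand 3 crosses over strand 1. Perm now: [1 3 2]
Gen 4 (s2): strand 3 crosses over strand 2. Perm now: [1 2 3]

Answer: 1 2 3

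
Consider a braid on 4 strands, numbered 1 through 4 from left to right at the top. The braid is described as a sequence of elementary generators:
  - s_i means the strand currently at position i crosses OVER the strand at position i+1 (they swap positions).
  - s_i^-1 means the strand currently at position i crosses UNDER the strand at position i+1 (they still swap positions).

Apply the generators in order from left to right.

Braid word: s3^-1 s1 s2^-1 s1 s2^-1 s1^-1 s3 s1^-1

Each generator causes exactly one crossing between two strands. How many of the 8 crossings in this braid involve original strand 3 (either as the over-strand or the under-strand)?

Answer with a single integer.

Gen 1: crossing 3x4. Involves strand 3? yes. Count so far: 1
Gen 2: crossing 1x2. Involves strand 3? no. Count so far: 1
Gen 3: crossing 1x4. Involves strand 3? no. Count so far: 1
Gen 4: crossing 2x4. Involves strand 3? no. Count so far: 1
Gen 5: crossing 2x1. Involves strand 3? no. Count so far: 1
Gen 6: crossing 4x1. Involves strand 3? no. Count so far: 1
Gen 7: crossing 2x3. Involves strand 3? yes. Count so far: 2
Gen 8: crossing 1x4. Involves strand 3? no. Count so far: 2

Answer: 2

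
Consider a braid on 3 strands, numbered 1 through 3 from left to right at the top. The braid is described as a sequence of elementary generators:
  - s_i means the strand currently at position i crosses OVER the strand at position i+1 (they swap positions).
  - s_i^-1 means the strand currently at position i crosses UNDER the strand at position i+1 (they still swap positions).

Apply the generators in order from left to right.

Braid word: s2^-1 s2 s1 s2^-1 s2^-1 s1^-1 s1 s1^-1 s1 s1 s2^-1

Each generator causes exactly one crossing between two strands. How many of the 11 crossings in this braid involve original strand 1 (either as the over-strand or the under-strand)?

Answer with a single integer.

Gen 1: crossing 2x3. Involves strand 1? no. Count so far: 0
Gen 2: crossing 3x2. Involves strand 1? no. Count so far: 0
Gen 3: crossing 1x2. Involves strand 1? yes. Count so far: 1
Gen 4: crossing 1x3. Involves strand 1? yes. Count so far: 2
Gen 5: crossing 3x1. Involves strand 1? yes. Count so far: 3
Gen 6: crossing 2x1. Involves strand 1? yes. Count so far: 4
Gen 7: crossing 1x2. Involves strand 1? yes. Count so far: 5
Gen 8: crossing 2x1. Involves strand 1? yes. Count so far: 6
Gen 9: crossing 1x2. Involves strand 1? yes. Count so far: 7
Gen 10: crossing 2x1. Involves strand 1? yes. Count so far: 8
Gen 11: crossing 2x3. Involves strand 1? no. Count so far: 8

Answer: 8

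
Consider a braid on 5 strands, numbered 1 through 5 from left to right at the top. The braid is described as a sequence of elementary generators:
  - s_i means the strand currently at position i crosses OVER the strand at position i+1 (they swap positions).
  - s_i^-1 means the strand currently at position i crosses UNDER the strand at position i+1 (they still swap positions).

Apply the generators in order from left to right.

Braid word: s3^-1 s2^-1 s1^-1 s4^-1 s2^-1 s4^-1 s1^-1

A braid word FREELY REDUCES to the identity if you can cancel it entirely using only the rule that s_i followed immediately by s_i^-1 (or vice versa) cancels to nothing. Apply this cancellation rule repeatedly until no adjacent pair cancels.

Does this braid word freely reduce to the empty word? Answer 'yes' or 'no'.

Gen 1 (s3^-1): push. Stack: [s3^-1]
Gen 2 (s2^-1): push. Stack: [s3^-1 s2^-1]
Gen 3 (s1^-1): push. Stack: [s3^-1 s2^-1 s1^-1]
Gen 4 (s4^-1): push. Stack: [s3^-1 s2^-1 s1^-1 s4^-1]
Gen 5 (s2^-1): push. Stack: [s3^-1 s2^-1 s1^-1 s4^-1 s2^-1]
Gen 6 (s4^-1): push. Stack: [s3^-1 s2^-1 s1^-1 s4^-1 s2^-1 s4^-1]
Gen 7 (s1^-1): push. Stack: [s3^-1 s2^-1 s1^-1 s4^-1 s2^-1 s4^-1 s1^-1]
Reduced word: s3^-1 s2^-1 s1^-1 s4^-1 s2^-1 s4^-1 s1^-1

Answer: no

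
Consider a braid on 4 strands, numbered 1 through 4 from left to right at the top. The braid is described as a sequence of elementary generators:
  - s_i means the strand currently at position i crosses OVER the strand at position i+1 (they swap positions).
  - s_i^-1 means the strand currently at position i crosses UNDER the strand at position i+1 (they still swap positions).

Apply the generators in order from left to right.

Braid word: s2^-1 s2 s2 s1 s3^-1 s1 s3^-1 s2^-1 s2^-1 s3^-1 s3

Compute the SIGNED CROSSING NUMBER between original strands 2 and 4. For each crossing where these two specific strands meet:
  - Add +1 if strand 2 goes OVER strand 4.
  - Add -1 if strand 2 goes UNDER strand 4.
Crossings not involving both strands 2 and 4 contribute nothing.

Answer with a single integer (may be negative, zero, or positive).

Answer: -2

Derivation:
Gen 1: crossing 2x3. Both 2&4? no. Sum: 0
Gen 2: crossing 3x2. Both 2&4? no. Sum: 0
Gen 3: crossing 2x3. Both 2&4? no. Sum: 0
Gen 4: crossing 1x3. Both 2&4? no. Sum: 0
Gen 5: 2 under 4. Both 2&4? yes. Contrib: -1. Sum: -1
Gen 6: crossing 3x1. Both 2&4? no. Sum: -1
Gen 7: 4 under 2. Both 2&4? yes. Contrib: +1. Sum: 0
Gen 8: crossing 3x2. Both 2&4? no. Sum: 0
Gen 9: crossing 2x3. Both 2&4? no. Sum: 0
Gen 10: 2 under 4. Both 2&4? yes. Contrib: -1. Sum: -1
Gen 11: 4 over 2. Both 2&4? yes. Contrib: -1. Sum: -2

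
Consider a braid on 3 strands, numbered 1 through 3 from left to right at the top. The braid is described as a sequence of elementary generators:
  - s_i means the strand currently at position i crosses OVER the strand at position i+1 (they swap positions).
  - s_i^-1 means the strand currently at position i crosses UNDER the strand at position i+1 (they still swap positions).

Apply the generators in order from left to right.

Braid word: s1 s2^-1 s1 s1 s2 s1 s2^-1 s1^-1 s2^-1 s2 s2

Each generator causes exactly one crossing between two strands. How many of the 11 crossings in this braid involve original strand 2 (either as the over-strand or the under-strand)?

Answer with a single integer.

Gen 1: crossing 1x2. Involves strand 2? yes. Count so far: 1
Gen 2: crossing 1x3. Involves strand 2? no. Count so far: 1
Gen 3: crossing 2x3. Involves strand 2? yes. Count so far: 2
Gen 4: crossing 3x2. Involves strand 2? yes. Count so far: 3
Gen 5: crossing 3x1. Involves strand 2? no. Count so far: 3
Gen 6: crossing 2x1. Involves strand 2? yes. Count so far: 4
Gen 7: crossing 2x3. Involves strand 2? yes. Count so far: 5
Gen 8: crossing 1x3. Involves strand 2? no. Count so far: 5
Gen 9: crossing 1x2. Involves strand 2? yes. Count so far: 6
Gen 10: crossing 2x1. Involves strand 2? yes. Count so far: 7
Gen 11: crossing 1x2. Involves strand 2? yes. Count so far: 8

Answer: 8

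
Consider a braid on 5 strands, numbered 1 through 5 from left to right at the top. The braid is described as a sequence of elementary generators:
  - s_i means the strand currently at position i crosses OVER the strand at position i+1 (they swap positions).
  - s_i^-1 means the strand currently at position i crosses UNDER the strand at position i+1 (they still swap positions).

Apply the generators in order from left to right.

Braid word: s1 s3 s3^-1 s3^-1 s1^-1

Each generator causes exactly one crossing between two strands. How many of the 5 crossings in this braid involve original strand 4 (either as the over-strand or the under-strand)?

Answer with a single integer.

Answer: 3

Derivation:
Gen 1: crossing 1x2. Involves strand 4? no. Count so far: 0
Gen 2: crossing 3x4. Involves strand 4? yes. Count so far: 1
Gen 3: crossing 4x3. Involves strand 4? yes. Count so far: 2
Gen 4: crossing 3x4. Involves strand 4? yes. Count so far: 3
Gen 5: crossing 2x1. Involves strand 4? no. Count so far: 3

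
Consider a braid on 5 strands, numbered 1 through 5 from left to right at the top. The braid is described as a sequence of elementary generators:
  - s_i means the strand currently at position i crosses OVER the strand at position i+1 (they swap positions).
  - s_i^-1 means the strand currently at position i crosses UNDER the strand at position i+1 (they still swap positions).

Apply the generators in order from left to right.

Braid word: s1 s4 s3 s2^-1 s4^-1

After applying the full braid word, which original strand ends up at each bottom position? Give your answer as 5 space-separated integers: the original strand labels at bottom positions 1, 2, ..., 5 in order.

Gen 1 (s1): strand 1 crosses over strand 2. Perm now: [2 1 3 4 5]
Gen 2 (s4): strand 4 crosses over strand 5. Perm now: [2 1 3 5 4]
Gen 3 (s3): strand 3 crosses over strand 5. Perm now: [2 1 5 3 4]
Gen 4 (s2^-1): strand 1 crosses under strand 5. Perm now: [2 5 1 3 4]
Gen 5 (s4^-1): strand 3 crosses under strand 4. Perm now: [2 5 1 4 3]

Answer: 2 5 1 4 3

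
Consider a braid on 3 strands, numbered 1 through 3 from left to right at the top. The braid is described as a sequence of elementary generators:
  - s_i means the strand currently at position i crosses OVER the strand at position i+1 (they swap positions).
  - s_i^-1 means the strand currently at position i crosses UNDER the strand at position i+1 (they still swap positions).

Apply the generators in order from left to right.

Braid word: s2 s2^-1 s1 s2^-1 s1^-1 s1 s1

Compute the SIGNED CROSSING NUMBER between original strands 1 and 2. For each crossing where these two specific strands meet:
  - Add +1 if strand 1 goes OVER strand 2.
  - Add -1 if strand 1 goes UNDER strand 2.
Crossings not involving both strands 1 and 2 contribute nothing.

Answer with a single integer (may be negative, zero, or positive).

Answer: 1

Derivation:
Gen 1: crossing 2x3. Both 1&2? no. Sum: 0
Gen 2: crossing 3x2. Both 1&2? no. Sum: 0
Gen 3: 1 over 2. Both 1&2? yes. Contrib: +1. Sum: 1
Gen 4: crossing 1x3. Both 1&2? no. Sum: 1
Gen 5: crossing 2x3. Both 1&2? no. Sum: 1
Gen 6: crossing 3x2. Both 1&2? no. Sum: 1
Gen 7: crossing 2x3. Both 1&2? no. Sum: 1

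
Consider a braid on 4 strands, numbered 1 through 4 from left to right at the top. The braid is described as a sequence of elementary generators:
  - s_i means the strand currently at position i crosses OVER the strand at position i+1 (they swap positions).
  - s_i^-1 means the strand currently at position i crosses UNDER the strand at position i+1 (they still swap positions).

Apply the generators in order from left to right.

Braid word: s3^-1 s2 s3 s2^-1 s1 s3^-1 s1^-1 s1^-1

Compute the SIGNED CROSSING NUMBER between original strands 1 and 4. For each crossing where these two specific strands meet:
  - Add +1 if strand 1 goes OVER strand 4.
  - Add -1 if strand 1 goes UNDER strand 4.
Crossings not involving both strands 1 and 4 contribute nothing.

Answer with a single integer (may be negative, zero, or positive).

Answer: 0

Derivation:
Gen 1: crossing 3x4. Both 1&4? no. Sum: 0
Gen 2: crossing 2x4. Both 1&4? no. Sum: 0
Gen 3: crossing 2x3. Both 1&4? no. Sum: 0
Gen 4: crossing 4x3. Both 1&4? no. Sum: 0
Gen 5: crossing 1x3. Both 1&4? no. Sum: 0
Gen 6: crossing 4x2. Both 1&4? no. Sum: 0
Gen 7: crossing 3x1. Both 1&4? no. Sum: 0
Gen 8: crossing 1x3. Both 1&4? no. Sum: 0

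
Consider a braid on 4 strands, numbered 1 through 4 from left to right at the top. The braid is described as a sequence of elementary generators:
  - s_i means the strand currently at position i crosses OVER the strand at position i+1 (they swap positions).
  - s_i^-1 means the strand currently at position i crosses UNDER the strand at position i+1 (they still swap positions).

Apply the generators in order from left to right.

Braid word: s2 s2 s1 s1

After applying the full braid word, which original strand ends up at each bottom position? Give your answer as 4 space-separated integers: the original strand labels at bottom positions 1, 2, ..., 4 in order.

Answer: 1 2 3 4

Derivation:
Gen 1 (s2): strand 2 crosses over strand 3. Perm now: [1 3 2 4]
Gen 2 (s2): strand 3 crosses over strand 2. Perm now: [1 2 3 4]
Gen 3 (s1): strand 1 crosses over strand 2. Perm now: [2 1 3 4]
Gen 4 (s1): strand 2 crosses over strand 1. Perm now: [1 2 3 4]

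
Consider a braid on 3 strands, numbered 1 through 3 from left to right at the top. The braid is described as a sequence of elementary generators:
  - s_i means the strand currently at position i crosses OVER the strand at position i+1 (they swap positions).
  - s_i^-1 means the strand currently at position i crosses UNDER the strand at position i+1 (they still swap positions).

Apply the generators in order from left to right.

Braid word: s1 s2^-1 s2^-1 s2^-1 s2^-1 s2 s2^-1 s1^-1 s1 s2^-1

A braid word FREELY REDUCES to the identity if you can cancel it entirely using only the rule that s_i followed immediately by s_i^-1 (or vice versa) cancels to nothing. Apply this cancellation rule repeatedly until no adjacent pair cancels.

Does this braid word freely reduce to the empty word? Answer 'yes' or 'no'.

Answer: no

Derivation:
Gen 1 (s1): push. Stack: [s1]
Gen 2 (s2^-1): push. Stack: [s1 s2^-1]
Gen 3 (s2^-1): push. Stack: [s1 s2^-1 s2^-1]
Gen 4 (s2^-1): push. Stack: [s1 s2^-1 s2^-1 s2^-1]
Gen 5 (s2^-1): push. Stack: [s1 s2^-1 s2^-1 s2^-1 s2^-1]
Gen 6 (s2): cancels prior s2^-1. Stack: [s1 s2^-1 s2^-1 s2^-1]
Gen 7 (s2^-1): push. Stack: [s1 s2^-1 s2^-1 s2^-1 s2^-1]
Gen 8 (s1^-1): push. Stack: [s1 s2^-1 s2^-1 s2^-1 s2^-1 s1^-1]
Gen 9 (s1): cancels prior s1^-1. Stack: [s1 s2^-1 s2^-1 s2^-1 s2^-1]
Gen 10 (s2^-1): push. Stack: [s1 s2^-1 s2^-1 s2^-1 s2^-1 s2^-1]
Reduced word: s1 s2^-1 s2^-1 s2^-1 s2^-1 s2^-1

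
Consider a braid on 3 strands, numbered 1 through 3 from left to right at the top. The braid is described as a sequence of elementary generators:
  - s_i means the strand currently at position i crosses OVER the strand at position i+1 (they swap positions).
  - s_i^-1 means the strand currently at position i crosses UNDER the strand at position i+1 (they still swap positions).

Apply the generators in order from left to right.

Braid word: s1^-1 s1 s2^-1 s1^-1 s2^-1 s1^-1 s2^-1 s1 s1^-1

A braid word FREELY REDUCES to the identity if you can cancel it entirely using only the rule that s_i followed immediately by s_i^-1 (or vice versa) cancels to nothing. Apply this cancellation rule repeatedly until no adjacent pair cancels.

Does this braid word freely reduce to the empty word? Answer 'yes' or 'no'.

Answer: no

Derivation:
Gen 1 (s1^-1): push. Stack: [s1^-1]
Gen 2 (s1): cancels prior s1^-1. Stack: []
Gen 3 (s2^-1): push. Stack: [s2^-1]
Gen 4 (s1^-1): push. Stack: [s2^-1 s1^-1]
Gen 5 (s2^-1): push. Stack: [s2^-1 s1^-1 s2^-1]
Gen 6 (s1^-1): push. Stack: [s2^-1 s1^-1 s2^-1 s1^-1]
Gen 7 (s2^-1): push. Stack: [s2^-1 s1^-1 s2^-1 s1^-1 s2^-1]
Gen 8 (s1): push. Stack: [s2^-1 s1^-1 s2^-1 s1^-1 s2^-1 s1]
Gen 9 (s1^-1): cancels prior s1. Stack: [s2^-1 s1^-1 s2^-1 s1^-1 s2^-1]
Reduced word: s2^-1 s1^-1 s2^-1 s1^-1 s2^-1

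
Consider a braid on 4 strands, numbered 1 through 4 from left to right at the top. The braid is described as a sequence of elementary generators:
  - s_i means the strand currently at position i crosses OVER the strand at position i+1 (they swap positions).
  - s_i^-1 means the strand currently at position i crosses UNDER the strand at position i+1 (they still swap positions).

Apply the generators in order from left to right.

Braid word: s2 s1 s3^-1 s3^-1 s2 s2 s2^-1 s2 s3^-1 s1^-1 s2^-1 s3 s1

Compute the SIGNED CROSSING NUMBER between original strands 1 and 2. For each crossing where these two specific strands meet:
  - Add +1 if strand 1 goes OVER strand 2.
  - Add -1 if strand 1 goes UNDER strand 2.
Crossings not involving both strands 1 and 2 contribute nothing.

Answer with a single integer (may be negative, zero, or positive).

Answer: -2

Derivation:
Gen 1: crossing 2x3. Both 1&2? no. Sum: 0
Gen 2: crossing 1x3. Both 1&2? no. Sum: 0
Gen 3: crossing 2x4. Both 1&2? no. Sum: 0
Gen 4: crossing 4x2. Both 1&2? no. Sum: 0
Gen 5: 1 over 2. Both 1&2? yes. Contrib: +1. Sum: 1
Gen 6: 2 over 1. Both 1&2? yes. Contrib: -1. Sum: 0
Gen 7: 1 under 2. Both 1&2? yes. Contrib: -1. Sum: -1
Gen 8: 2 over 1. Both 1&2? yes. Contrib: -1. Sum: -2
Gen 9: crossing 2x4. Both 1&2? no. Sum: -2
Gen 10: crossing 3x1. Both 1&2? no. Sum: -2
Gen 11: crossing 3x4. Both 1&2? no. Sum: -2
Gen 12: crossing 3x2. Both 1&2? no. Sum: -2
Gen 13: crossing 1x4. Both 1&2? no. Sum: -2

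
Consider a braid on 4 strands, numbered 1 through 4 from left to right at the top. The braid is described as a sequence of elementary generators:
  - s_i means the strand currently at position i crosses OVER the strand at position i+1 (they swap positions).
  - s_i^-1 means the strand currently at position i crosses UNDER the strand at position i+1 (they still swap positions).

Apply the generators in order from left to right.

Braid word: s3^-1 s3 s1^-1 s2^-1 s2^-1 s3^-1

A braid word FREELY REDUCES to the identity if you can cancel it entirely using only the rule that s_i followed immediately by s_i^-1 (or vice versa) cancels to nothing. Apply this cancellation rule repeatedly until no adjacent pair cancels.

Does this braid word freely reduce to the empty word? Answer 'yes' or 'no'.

Answer: no

Derivation:
Gen 1 (s3^-1): push. Stack: [s3^-1]
Gen 2 (s3): cancels prior s3^-1. Stack: []
Gen 3 (s1^-1): push. Stack: [s1^-1]
Gen 4 (s2^-1): push. Stack: [s1^-1 s2^-1]
Gen 5 (s2^-1): push. Stack: [s1^-1 s2^-1 s2^-1]
Gen 6 (s3^-1): push. Stack: [s1^-1 s2^-1 s2^-1 s3^-1]
Reduced word: s1^-1 s2^-1 s2^-1 s3^-1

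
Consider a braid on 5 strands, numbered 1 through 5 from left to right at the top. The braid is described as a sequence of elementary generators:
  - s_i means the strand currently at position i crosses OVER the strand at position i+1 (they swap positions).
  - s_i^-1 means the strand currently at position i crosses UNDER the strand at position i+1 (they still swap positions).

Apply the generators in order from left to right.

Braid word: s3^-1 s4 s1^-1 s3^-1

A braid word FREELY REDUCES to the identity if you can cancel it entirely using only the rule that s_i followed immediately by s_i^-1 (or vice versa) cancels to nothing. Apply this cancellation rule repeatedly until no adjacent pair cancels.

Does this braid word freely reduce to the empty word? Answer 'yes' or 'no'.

Answer: no

Derivation:
Gen 1 (s3^-1): push. Stack: [s3^-1]
Gen 2 (s4): push. Stack: [s3^-1 s4]
Gen 3 (s1^-1): push. Stack: [s3^-1 s4 s1^-1]
Gen 4 (s3^-1): push. Stack: [s3^-1 s4 s1^-1 s3^-1]
Reduced word: s3^-1 s4 s1^-1 s3^-1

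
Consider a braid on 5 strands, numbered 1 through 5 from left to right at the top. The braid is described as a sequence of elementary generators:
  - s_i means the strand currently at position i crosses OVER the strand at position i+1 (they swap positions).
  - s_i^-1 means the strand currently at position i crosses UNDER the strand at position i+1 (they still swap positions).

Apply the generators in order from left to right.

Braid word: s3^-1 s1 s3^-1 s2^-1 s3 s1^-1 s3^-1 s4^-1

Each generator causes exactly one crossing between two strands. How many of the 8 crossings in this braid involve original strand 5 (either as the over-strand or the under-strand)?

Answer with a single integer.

Gen 1: crossing 3x4. Involves strand 5? no. Count so far: 0
Gen 2: crossing 1x2. Involves strand 5? no. Count so far: 0
Gen 3: crossing 4x3. Involves strand 5? no. Count so far: 0
Gen 4: crossing 1x3. Involves strand 5? no. Count so far: 0
Gen 5: crossing 1x4. Involves strand 5? no. Count so far: 0
Gen 6: crossing 2x3. Involves strand 5? no. Count so far: 0
Gen 7: crossing 4x1. Involves strand 5? no. Count so far: 0
Gen 8: crossing 4x5. Involves strand 5? yes. Count so far: 1

Answer: 1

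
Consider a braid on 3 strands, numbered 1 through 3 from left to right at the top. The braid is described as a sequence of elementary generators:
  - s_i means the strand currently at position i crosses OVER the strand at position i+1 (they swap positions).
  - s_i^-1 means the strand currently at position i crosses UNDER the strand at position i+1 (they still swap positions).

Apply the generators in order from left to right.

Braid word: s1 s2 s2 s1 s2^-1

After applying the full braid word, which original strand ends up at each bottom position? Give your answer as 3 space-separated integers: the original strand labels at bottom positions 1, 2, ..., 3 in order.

Gen 1 (s1): strand 1 crosses over strand 2. Perm now: [2 1 3]
Gen 2 (s2): strand 1 crosses over strand 3. Perm now: [2 3 1]
Gen 3 (s2): strand 3 crosses over strand 1. Perm now: [2 1 3]
Gen 4 (s1): strand 2 crosses over strand 1. Perm now: [1 2 3]
Gen 5 (s2^-1): strand 2 crosses under strand 3. Perm now: [1 3 2]

Answer: 1 3 2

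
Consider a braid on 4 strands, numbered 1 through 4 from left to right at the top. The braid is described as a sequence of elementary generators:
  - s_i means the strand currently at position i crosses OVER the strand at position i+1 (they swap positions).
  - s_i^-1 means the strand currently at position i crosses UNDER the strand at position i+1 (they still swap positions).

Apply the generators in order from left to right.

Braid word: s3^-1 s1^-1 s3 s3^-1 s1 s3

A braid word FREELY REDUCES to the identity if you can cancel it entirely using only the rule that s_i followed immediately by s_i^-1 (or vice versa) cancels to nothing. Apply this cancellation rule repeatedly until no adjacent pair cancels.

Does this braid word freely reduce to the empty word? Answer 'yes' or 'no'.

Gen 1 (s3^-1): push. Stack: [s3^-1]
Gen 2 (s1^-1): push. Stack: [s3^-1 s1^-1]
Gen 3 (s3): push. Stack: [s3^-1 s1^-1 s3]
Gen 4 (s3^-1): cancels prior s3. Stack: [s3^-1 s1^-1]
Gen 5 (s1): cancels prior s1^-1. Stack: [s3^-1]
Gen 6 (s3): cancels prior s3^-1. Stack: []
Reduced word: (empty)

Answer: yes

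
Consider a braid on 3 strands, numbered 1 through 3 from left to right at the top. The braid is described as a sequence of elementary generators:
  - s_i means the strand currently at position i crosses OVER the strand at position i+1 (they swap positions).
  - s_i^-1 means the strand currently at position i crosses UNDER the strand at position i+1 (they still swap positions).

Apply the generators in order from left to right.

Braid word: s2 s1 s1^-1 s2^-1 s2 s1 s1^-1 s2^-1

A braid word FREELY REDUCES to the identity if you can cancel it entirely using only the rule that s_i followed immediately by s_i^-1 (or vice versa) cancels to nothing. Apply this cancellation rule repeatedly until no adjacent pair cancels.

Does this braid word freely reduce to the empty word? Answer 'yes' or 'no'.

Gen 1 (s2): push. Stack: [s2]
Gen 2 (s1): push. Stack: [s2 s1]
Gen 3 (s1^-1): cancels prior s1. Stack: [s2]
Gen 4 (s2^-1): cancels prior s2. Stack: []
Gen 5 (s2): push. Stack: [s2]
Gen 6 (s1): push. Stack: [s2 s1]
Gen 7 (s1^-1): cancels prior s1. Stack: [s2]
Gen 8 (s2^-1): cancels prior s2. Stack: []
Reduced word: (empty)

Answer: yes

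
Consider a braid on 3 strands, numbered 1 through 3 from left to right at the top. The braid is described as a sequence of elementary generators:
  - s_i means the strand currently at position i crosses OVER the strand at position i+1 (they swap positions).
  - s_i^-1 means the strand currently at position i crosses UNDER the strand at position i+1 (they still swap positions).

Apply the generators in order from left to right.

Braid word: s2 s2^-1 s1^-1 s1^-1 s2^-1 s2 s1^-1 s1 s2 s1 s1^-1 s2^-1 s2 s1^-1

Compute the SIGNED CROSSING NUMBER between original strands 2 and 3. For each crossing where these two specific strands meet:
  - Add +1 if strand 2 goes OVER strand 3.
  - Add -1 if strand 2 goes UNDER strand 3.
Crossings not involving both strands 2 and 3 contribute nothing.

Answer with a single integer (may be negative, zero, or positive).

Answer: 3

Derivation:
Gen 1: 2 over 3. Both 2&3? yes. Contrib: +1. Sum: 1
Gen 2: 3 under 2. Both 2&3? yes. Contrib: +1. Sum: 2
Gen 3: crossing 1x2. Both 2&3? no. Sum: 2
Gen 4: crossing 2x1. Both 2&3? no. Sum: 2
Gen 5: 2 under 3. Both 2&3? yes. Contrib: -1. Sum: 1
Gen 6: 3 over 2. Both 2&3? yes. Contrib: -1. Sum: 0
Gen 7: crossing 1x2. Both 2&3? no. Sum: 0
Gen 8: crossing 2x1. Both 2&3? no. Sum: 0
Gen 9: 2 over 3. Both 2&3? yes. Contrib: +1. Sum: 1
Gen 10: crossing 1x3. Both 2&3? no. Sum: 1
Gen 11: crossing 3x1. Both 2&3? no. Sum: 1
Gen 12: 3 under 2. Both 2&3? yes. Contrib: +1. Sum: 2
Gen 13: 2 over 3. Both 2&3? yes. Contrib: +1. Sum: 3
Gen 14: crossing 1x3. Both 2&3? no. Sum: 3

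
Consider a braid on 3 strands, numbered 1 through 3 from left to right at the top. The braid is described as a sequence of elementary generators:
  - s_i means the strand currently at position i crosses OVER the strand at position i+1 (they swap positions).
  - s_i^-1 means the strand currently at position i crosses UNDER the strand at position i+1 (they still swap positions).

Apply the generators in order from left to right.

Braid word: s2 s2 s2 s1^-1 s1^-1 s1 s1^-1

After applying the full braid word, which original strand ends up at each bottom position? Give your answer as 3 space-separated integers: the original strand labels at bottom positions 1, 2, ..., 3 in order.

Answer: 1 3 2

Derivation:
Gen 1 (s2): strand 2 crosses over strand 3. Perm now: [1 3 2]
Gen 2 (s2): strand 3 crosses over strand 2. Perm now: [1 2 3]
Gen 3 (s2): strand 2 crosses over strand 3. Perm now: [1 3 2]
Gen 4 (s1^-1): strand 1 crosses under strand 3. Perm now: [3 1 2]
Gen 5 (s1^-1): strand 3 crosses under strand 1. Perm now: [1 3 2]
Gen 6 (s1): strand 1 crosses over strand 3. Perm now: [3 1 2]
Gen 7 (s1^-1): strand 3 crosses under strand 1. Perm now: [1 3 2]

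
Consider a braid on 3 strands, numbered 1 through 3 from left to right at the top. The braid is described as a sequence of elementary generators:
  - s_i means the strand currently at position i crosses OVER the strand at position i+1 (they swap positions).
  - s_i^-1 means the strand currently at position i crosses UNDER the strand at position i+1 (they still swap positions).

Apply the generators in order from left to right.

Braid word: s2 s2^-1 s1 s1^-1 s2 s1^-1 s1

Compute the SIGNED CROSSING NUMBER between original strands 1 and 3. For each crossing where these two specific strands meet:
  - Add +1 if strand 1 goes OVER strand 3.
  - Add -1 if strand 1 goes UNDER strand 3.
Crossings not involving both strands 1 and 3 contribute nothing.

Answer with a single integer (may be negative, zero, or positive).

Answer: -2

Derivation:
Gen 1: crossing 2x3. Both 1&3? no. Sum: 0
Gen 2: crossing 3x2. Both 1&3? no. Sum: 0
Gen 3: crossing 1x2. Both 1&3? no. Sum: 0
Gen 4: crossing 2x1. Both 1&3? no. Sum: 0
Gen 5: crossing 2x3. Both 1&3? no. Sum: 0
Gen 6: 1 under 3. Both 1&3? yes. Contrib: -1. Sum: -1
Gen 7: 3 over 1. Both 1&3? yes. Contrib: -1. Sum: -2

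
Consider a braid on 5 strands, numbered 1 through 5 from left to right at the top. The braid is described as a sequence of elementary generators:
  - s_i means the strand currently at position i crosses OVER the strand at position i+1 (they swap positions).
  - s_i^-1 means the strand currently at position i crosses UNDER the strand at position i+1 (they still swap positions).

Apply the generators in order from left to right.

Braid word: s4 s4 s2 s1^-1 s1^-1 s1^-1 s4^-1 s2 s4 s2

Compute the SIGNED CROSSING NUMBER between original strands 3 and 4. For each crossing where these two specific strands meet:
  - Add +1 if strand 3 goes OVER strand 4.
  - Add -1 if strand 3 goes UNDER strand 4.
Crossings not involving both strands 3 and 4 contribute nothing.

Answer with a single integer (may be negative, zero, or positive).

Answer: 0

Derivation:
Gen 1: crossing 4x5. Both 3&4? no. Sum: 0
Gen 2: crossing 5x4. Both 3&4? no. Sum: 0
Gen 3: crossing 2x3. Both 3&4? no. Sum: 0
Gen 4: crossing 1x3. Both 3&4? no. Sum: 0
Gen 5: crossing 3x1. Both 3&4? no. Sum: 0
Gen 6: crossing 1x3. Both 3&4? no. Sum: 0
Gen 7: crossing 4x5. Both 3&4? no. Sum: 0
Gen 8: crossing 1x2. Both 3&4? no. Sum: 0
Gen 9: crossing 5x4. Both 3&4? no. Sum: 0
Gen 10: crossing 2x1. Both 3&4? no. Sum: 0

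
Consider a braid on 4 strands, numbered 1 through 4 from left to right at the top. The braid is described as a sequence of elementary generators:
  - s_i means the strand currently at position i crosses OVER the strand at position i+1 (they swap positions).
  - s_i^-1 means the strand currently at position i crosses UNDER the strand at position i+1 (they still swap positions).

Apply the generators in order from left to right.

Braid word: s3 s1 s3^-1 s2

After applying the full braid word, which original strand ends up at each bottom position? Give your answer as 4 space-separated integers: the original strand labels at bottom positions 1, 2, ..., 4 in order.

Answer: 2 3 1 4

Derivation:
Gen 1 (s3): strand 3 crosses over strand 4. Perm now: [1 2 4 3]
Gen 2 (s1): strand 1 crosses over strand 2. Perm now: [2 1 4 3]
Gen 3 (s3^-1): strand 4 crosses under strand 3. Perm now: [2 1 3 4]
Gen 4 (s2): strand 1 crosses over strand 3. Perm now: [2 3 1 4]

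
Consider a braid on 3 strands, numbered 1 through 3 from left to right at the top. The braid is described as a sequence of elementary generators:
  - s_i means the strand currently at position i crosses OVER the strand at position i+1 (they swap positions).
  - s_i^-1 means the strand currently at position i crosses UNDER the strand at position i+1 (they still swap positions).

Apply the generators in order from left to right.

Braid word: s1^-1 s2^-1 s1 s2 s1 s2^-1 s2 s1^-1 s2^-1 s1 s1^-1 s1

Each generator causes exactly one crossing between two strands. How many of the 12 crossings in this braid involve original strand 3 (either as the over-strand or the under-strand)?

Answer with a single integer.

Answer: 9

Derivation:
Gen 1: crossing 1x2. Involves strand 3? no. Count so far: 0
Gen 2: crossing 1x3. Involves strand 3? yes. Count so far: 1
Gen 3: crossing 2x3. Involves strand 3? yes. Count so far: 2
Gen 4: crossing 2x1. Involves strand 3? no. Count so far: 2
Gen 5: crossing 3x1. Involves strand 3? yes. Count so far: 3
Gen 6: crossing 3x2. Involves strand 3? yes. Count so far: 4
Gen 7: crossing 2x3. Involves strand 3? yes. Count so far: 5
Gen 8: crossing 1x3. Involves strand 3? yes. Count so far: 6
Gen 9: crossing 1x2. Involves strand 3? no. Count so far: 6
Gen 10: crossing 3x2. Involves strand 3? yes. Count so far: 7
Gen 11: crossing 2x3. Involves strand 3? yes. Count so far: 8
Gen 12: crossing 3x2. Involves strand 3? yes. Count so far: 9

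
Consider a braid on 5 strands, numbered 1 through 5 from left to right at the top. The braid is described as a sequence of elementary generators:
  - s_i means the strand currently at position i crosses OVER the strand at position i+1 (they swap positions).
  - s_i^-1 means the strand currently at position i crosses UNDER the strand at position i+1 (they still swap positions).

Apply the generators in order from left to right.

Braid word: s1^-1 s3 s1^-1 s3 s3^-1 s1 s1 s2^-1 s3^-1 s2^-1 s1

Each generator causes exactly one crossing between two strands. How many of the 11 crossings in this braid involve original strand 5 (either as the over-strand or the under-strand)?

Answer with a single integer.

Gen 1: crossing 1x2. Involves strand 5? no. Count so far: 0
Gen 2: crossing 3x4. Involves strand 5? no. Count so far: 0
Gen 3: crossing 2x1. Involves strand 5? no. Count so far: 0
Gen 4: crossing 4x3. Involves strand 5? no. Count so far: 0
Gen 5: crossing 3x4. Involves strand 5? no. Count so far: 0
Gen 6: crossing 1x2. Involves strand 5? no. Count so far: 0
Gen 7: crossing 2x1. Involves strand 5? no. Count so far: 0
Gen 8: crossing 2x4. Involves strand 5? no. Count so far: 0
Gen 9: crossing 2x3. Involves strand 5? no. Count so far: 0
Gen 10: crossing 4x3. Involves strand 5? no. Count so far: 0
Gen 11: crossing 1x3. Involves strand 5? no. Count so far: 0

Answer: 0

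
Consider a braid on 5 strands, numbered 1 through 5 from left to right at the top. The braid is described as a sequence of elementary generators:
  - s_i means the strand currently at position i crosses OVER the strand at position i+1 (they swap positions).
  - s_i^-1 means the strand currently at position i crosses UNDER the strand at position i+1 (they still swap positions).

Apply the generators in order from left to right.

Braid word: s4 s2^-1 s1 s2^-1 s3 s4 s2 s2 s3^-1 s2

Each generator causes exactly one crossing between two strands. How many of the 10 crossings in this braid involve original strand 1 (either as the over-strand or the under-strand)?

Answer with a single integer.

Gen 1: crossing 4x5. Involves strand 1? no. Count so far: 0
Gen 2: crossing 2x3. Involves strand 1? no. Count so far: 0
Gen 3: crossing 1x3. Involves strand 1? yes. Count so far: 1
Gen 4: crossing 1x2. Involves strand 1? yes. Count so far: 2
Gen 5: crossing 1x5. Involves strand 1? yes. Count so far: 3
Gen 6: crossing 1x4. Involves strand 1? yes. Count so far: 4
Gen 7: crossing 2x5. Involves strand 1? no. Count so far: 4
Gen 8: crossing 5x2. Involves strand 1? no. Count so far: 4
Gen 9: crossing 5x4. Involves strand 1? no. Count so far: 4
Gen 10: crossing 2x4. Involves strand 1? no. Count so far: 4

Answer: 4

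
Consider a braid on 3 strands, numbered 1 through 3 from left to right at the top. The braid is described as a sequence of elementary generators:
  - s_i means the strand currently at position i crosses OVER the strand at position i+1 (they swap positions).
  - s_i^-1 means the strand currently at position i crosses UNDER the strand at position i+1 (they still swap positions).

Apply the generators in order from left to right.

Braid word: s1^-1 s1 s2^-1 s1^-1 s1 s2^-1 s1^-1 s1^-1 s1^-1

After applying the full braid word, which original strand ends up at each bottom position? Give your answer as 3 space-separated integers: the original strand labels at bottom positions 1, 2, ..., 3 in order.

Answer: 2 1 3

Derivation:
Gen 1 (s1^-1): strand 1 crosses under strand 2. Perm now: [2 1 3]
Gen 2 (s1): strand 2 crosses over strand 1. Perm now: [1 2 3]
Gen 3 (s2^-1): strand 2 crosses under strand 3. Perm now: [1 3 2]
Gen 4 (s1^-1): strand 1 crosses under strand 3. Perm now: [3 1 2]
Gen 5 (s1): strand 3 crosses over strand 1. Perm now: [1 3 2]
Gen 6 (s2^-1): strand 3 crosses under strand 2. Perm now: [1 2 3]
Gen 7 (s1^-1): strand 1 crosses under strand 2. Perm now: [2 1 3]
Gen 8 (s1^-1): strand 2 crosses under strand 1. Perm now: [1 2 3]
Gen 9 (s1^-1): strand 1 crosses under strand 2. Perm now: [2 1 3]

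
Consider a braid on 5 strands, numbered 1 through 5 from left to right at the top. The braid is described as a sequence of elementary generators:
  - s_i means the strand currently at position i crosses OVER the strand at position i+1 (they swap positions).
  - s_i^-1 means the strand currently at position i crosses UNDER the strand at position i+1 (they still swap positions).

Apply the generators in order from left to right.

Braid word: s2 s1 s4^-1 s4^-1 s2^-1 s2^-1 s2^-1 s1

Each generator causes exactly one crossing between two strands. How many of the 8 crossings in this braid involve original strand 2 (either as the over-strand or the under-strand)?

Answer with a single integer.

Gen 1: crossing 2x3. Involves strand 2? yes. Count so far: 1
Gen 2: crossing 1x3. Involves strand 2? no. Count so far: 1
Gen 3: crossing 4x5. Involves strand 2? no. Count so far: 1
Gen 4: crossing 5x4. Involves strand 2? no. Count so far: 1
Gen 5: crossing 1x2. Involves strand 2? yes. Count so far: 2
Gen 6: crossing 2x1. Involves strand 2? yes. Count so far: 3
Gen 7: crossing 1x2. Involves strand 2? yes. Count so far: 4
Gen 8: crossing 3x2. Involves strand 2? yes. Count so far: 5

Answer: 5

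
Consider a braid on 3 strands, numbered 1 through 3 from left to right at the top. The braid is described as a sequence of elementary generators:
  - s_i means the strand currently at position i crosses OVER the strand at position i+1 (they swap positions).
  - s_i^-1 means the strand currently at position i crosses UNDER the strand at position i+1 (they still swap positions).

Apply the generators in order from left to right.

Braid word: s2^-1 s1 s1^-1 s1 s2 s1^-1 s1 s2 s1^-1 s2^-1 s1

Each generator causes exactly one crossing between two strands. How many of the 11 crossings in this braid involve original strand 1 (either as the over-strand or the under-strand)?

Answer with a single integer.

Answer: 7

Derivation:
Gen 1: crossing 2x3. Involves strand 1? no. Count so far: 0
Gen 2: crossing 1x3. Involves strand 1? yes. Count so far: 1
Gen 3: crossing 3x1. Involves strand 1? yes. Count so far: 2
Gen 4: crossing 1x3. Involves strand 1? yes. Count so far: 3
Gen 5: crossing 1x2. Involves strand 1? yes. Count so far: 4
Gen 6: crossing 3x2. Involves strand 1? no. Count so far: 4
Gen 7: crossing 2x3. Involves strand 1? no. Count so far: 4
Gen 8: crossing 2x1. Involves strand 1? yes. Count so far: 5
Gen 9: crossing 3x1. Involves strand 1? yes. Count so far: 6
Gen 10: crossing 3x2. Involves strand 1? no. Count so far: 6
Gen 11: crossing 1x2. Involves strand 1? yes. Count so far: 7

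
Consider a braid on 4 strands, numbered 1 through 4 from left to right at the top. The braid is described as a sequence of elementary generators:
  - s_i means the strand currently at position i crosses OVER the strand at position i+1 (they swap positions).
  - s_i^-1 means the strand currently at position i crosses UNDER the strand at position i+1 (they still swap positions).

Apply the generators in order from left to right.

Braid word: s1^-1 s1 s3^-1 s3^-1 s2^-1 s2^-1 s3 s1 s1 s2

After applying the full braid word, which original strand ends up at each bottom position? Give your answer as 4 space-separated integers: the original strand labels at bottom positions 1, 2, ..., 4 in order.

Gen 1 (s1^-1): strand 1 crosses under strand 2. Perm now: [2 1 3 4]
Gen 2 (s1): strand 2 crosses over strand 1. Perm now: [1 2 3 4]
Gen 3 (s3^-1): strand 3 crosses under strand 4. Perm now: [1 2 4 3]
Gen 4 (s3^-1): strand 4 crosses under strand 3. Perm now: [1 2 3 4]
Gen 5 (s2^-1): strand 2 crosses under strand 3. Perm now: [1 3 2 4]
Gen 6 (s2^-1): strand 3 crosses under strand 2. Perm now: [1 2 3 4]
Gen 7 (s3): strand 3 crosses over strand 4. Perm now: [1 2 4 3]
Gen 8 (s1): strand 1 crosses over strand 2. Perm now: [2 1 4 3]
Gen 9 (s1): strand 2 crosses over strand 1. Perm now: [1 2 4 3]
Gen 10 (s2): strand 2 crosses over strand 4. Perm now: [1 4 2 3]

Answer: 1 4 2 3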